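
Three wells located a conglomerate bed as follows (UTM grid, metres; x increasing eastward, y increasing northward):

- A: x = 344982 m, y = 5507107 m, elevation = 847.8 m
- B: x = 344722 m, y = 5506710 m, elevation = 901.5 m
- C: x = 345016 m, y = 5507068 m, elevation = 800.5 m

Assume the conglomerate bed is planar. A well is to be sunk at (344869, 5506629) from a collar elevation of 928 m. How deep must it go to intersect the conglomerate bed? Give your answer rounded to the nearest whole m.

Two edge vectors: A→B = (-260, -397, 53.7), A→C = (34, -39, -47.3).
Normal n = (A→B) × (A→C) = (20872.4, -10472.2, 23638).
So ∂z/∂x = −n_x/n_z = −0.88300195 and ∂z/∂y = −n_y/n_z = 0.44302394.
Intercept c from A: 847.8 + 304619.78 − 2439780.27 = −2134312.69.
At (344869, 5506629): z_contact = −304520.0 + 2439568.5 − 2134312.69 = 735.8 m.
Depth below ground = 928 − 735.8 = 192 m.

192 m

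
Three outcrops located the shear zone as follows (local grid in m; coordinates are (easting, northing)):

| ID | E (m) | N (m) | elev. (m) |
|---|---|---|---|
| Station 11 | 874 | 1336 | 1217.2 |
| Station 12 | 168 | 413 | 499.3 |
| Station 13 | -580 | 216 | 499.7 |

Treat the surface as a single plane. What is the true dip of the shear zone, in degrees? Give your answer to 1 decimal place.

45.2°

Let the plane be z = a·E + b·N + c.
Station 12−Station 11: −706a − 923b = −717.9;  Station 13−Station 11: −1454a − 1120b = −717.5.
Solving gives a = −0.25719, b = 0.97452.
Gradient magnitude |∇z| = √(a² + b²) = √(0.06615 + 0.94968) = 1.00788.
True dip = arctan(1.00788) = 45.2°, dipping toward SSE (azimuth ≈ 165°).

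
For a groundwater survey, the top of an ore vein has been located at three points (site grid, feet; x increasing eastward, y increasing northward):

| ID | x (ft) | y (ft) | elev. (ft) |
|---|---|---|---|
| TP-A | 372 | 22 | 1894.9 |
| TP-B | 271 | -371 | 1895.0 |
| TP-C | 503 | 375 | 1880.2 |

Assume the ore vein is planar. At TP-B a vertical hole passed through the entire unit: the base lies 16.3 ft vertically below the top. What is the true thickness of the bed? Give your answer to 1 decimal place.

Let the plane be z = a·x + b·y + c.
TP-B−TP-A: −101a − 393b = 0.1;  TP-C−TP-A: 131a + 353b = −14.7.
Solving gives a = −0.36272, b = 0.09296.
|∇z| = √(a²+b²) = 0.37444, so dip δ = arctan(0.37444) = 20.53°.
True thickness = vertical thickness × cos δ = 16.3 × cos 20.53° = 15.3 ft.

15.3 ft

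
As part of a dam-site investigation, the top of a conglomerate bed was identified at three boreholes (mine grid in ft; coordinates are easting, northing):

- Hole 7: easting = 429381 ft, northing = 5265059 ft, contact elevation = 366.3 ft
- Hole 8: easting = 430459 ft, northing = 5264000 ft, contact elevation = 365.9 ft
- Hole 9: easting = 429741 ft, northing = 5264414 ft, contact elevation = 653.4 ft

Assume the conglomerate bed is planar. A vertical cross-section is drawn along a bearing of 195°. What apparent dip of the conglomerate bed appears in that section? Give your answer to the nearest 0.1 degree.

Two edge vectors: Hole 7→Hole 8 = (1078, -1059, -0.4), Hole 7→Hole 9 = (360, -645, 287.1).
Normal n = (Hole 7→Hole 8) × (Hole 7→Hole 9) = (-304296.9, -309637.8, -314070).
So ∂z/∂easting = −n_x/n_z = −0.96888 and ∂z/∂northing = −n_y/n_z = −0.98589.
Unit vector along 195° is (sin 195°, cos 195°) = (-0.2588, -0.9659).
Slope in that direction = a·(-0.2588) + b·(-0.9659) = 1.20306.
Apparent dip = arctan|1.20306| = 50.3° (true dip is 54.1°, so apparent ≤ true as expected).

50.3°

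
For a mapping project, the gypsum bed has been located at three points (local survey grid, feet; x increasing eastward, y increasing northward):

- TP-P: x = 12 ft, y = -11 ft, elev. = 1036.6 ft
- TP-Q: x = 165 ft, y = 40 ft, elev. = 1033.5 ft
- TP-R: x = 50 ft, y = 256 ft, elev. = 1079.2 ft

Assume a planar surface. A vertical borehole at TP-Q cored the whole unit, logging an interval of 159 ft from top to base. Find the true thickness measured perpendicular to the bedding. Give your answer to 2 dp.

156.29 ft

Two edge vectors: TP-P→TP-Q = (153, 51, -3.1), TP-P→TP-R = (38, 267, 42.6).
Normal n = (TP-P→TP-Q) × (TP-P→TP-R) = (3000.3, -6635.6, 38913).
So ∂z/∂x = −n_x/n_z = −0.07710 and ∂z/∂y = −n_y/n_z = 0.17052.
|∇z| = √(a²+b²) = 0.18715, so dip δ = arctan(0.18715) = 10.60°.
True thickness = vertical thickness × cos δ = 159 × cos 10.60° = 156.29 ft.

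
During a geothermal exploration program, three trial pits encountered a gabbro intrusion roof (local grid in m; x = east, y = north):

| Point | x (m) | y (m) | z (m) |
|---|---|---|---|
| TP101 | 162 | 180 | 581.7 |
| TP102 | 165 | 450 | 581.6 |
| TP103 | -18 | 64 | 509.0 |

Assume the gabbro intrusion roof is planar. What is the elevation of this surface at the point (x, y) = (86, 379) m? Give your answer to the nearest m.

Two edge vectors: TP101→TP102 = (3, 270, -0.1), TP101→TP103 = (-180, -116, -72.7).
Normal n = (TP101→TP102) × (TP101→TP103) = (-19640.6, 236.1, 48252).
So ∂z/∂x = −n_x/n_z = 0.40704 and ∂z/∂y = −n_y/n_z = −0.00489.
Intercept c from TP101: 581.7 − 65.94 + 0.88 = 516.64.
At (86, 379): z = 35.0 − 1.9 + 516.64 = 549.8 m.

550 m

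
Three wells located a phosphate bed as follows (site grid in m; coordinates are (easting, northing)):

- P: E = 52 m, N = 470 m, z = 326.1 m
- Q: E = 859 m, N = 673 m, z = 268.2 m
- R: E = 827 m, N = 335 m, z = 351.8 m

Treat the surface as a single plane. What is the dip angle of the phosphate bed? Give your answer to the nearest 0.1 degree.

Let the plane be z = a·E + b·N + c.
Q−P: 807a + 203b = −57.9;  R−P: 775a − 135b = 25.7.
Solving gives a = −0.00976, b = −0.24641.
Gradient magnitude |∇z| = √(a² + b²) = √(0.00010 + 0.06072) = 0.24661.
True dip = arctan(0.24661) = 13.9°, dipping toward N (azimuth ≈ 002°).

13.9°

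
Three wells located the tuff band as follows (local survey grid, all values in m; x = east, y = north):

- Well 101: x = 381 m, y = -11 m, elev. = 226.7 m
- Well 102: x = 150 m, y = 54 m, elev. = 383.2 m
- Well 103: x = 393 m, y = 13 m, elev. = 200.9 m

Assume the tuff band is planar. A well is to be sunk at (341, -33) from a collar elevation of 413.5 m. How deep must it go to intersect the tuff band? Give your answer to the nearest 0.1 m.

138.2 m

Two edge vectors: Well 101→Well 102 = (-231, 65, 156.5), Well 101→Well 103 = (12, 24, -25.8).
Normal n = (Well 101→Well 102) × (Well 101→Well 103) = (-5433, -4081.8, -6324).
So ∂z/∂x = −n_x/n_z = −0.85911 and ∂z/∂y = −n_y/n_z = −0.64545.
Intercept c from Well 101: 226.7 + 327.32 − 7.10 = 546.92.
At (341, -33): z_contact = −292.96 + 21.30 + 546.92 = 275.26 m.
Depth below ground = 413.5 − 275.26 = 138.2 m.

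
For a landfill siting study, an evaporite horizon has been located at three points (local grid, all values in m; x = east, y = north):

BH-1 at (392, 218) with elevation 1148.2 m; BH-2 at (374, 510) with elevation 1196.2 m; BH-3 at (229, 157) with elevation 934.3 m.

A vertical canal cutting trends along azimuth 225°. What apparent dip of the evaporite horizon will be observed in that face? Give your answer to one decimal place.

46.0°

Two edge vectors: BH-1→BH-2 = (-18, 292, 48), BH-1→BH-3 = (-163, -61, -213.9).
Normal n = (BH-1→BH-2) × (BH-1→BH-3) = (-59530.8, -11674.2, 48694).
So ∂z/∂x = −n_x/n_z = 1.22255 and ∂z/∂y = −n_y/n_z = 0.23975.
Unit vector along 225° is (sin 225°, cos 225°) = (-0.7071, -0.7071).
Slope in that direction = a·(-0.7071) + b·(-0.7071) = −1.03400.
Apparent dip = arctan|1.03400| = 46.0° (true dip is 51.2°, so apparent ≤ true as expected).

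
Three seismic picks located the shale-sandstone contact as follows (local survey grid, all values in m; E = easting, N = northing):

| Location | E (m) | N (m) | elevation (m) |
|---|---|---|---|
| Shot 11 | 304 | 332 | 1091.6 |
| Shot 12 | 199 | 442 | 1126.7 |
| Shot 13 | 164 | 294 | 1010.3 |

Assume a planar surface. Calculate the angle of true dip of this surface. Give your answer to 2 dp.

38.55°

Two edge vectors: Shot 11→Shot 12 = (-105, 110, 35.1), Shot 11→Shot 13 = (-140, -38, -81.3).
Normal n = (Shot 11→Shot 12) × (Shot 11→Shot 13) = (-7609.2, -13450.5, 19390).
So ∂z/∂E = −n_x/n_z = 0.39243 and ∂z/∂N = −n_y/n_z = 0.69368.
Gradient magnitude |∇z| = √(a² + b²) = √(0.15400 + 0.48120) = 0.79699.
True dip = arctan(0.79699) = 38.55°, dipping toward SSW (azimuth ≈ 209°).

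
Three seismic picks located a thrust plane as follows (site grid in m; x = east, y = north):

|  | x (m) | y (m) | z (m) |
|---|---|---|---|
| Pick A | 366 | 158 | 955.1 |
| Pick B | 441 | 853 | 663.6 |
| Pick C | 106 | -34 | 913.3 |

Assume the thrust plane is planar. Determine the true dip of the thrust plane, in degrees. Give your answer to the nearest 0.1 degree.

Two edge vectors: Pick A→Pick B = (75, 695, -291.5), Pick A→Pick C = (-260, -192, -41.8).
Normal n = (Pick A→Pick B) × (Pick A→Pick C) = (-85019, 78925, 166300).
So ∂z/∂x = −n_x/n_z = 0.51124 and ∂z/∂y = −n_y/n_z = −0.47459.
Gradient magnitude |∇z| = √(a² + b²) = √(0.26137 + 0.22524) = 0.69757.
True dip = arctan(0.69757) = 34.9°, dipping toward NW (azimuth ≈ 313°).

34.9°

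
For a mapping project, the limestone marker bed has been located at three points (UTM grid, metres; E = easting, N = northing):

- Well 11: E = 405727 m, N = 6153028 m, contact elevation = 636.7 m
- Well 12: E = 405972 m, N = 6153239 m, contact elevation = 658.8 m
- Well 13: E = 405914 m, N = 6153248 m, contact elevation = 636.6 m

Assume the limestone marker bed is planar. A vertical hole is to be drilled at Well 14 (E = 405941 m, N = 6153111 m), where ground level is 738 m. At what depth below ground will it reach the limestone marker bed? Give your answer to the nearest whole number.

53 m

Let the plane be z = a·E + b·N + c.
Well 12−Well 11: 245a + 211b = 22.1;  Well 13−Well 11: 187a + 220b = −0.1.
Solving gives a = 0.33809458, b = −0.28783494.
Then c = 636.7 − a·405727 − b·6153028 = 1634519.03.
At (405941, 6153111): z_contact = 137246.5 − 1771080.3 + 1634519.03 = 685.2 m.
Depth below ground = 738 − 685.2 = 53 m.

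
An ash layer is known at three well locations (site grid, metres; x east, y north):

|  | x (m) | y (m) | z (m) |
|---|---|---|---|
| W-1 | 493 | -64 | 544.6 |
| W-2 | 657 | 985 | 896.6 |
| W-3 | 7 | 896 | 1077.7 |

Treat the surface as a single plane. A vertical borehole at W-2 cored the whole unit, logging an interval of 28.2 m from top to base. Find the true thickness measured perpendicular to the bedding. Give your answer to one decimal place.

Let the plane be z = a·x + b·y + c.
W-2−W-1: 164a + 1049b = 352;  W-3−W-1: −486a + 960b = 533.1.
Solving gives a = −0.33166, b = 0.38741.
|∇z| = √(a²+b²) = 0.50999, so dip δ = arctan(0.50999) = 27.02°.
True thickness = vertical thickness × cos δ = 28.2 × cos 27.02° = 25.1 m.

25.1 m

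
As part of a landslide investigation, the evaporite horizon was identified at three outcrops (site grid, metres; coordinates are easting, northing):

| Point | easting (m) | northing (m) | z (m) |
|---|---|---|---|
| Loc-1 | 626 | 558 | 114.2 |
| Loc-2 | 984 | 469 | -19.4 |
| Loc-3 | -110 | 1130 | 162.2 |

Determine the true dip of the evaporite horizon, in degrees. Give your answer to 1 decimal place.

Two edge vectors: Loc-1→Loc-2 = (358, -89, -133.6), Loc-1→Loc-3 = (-736, 572, 48).
Normal n = (Loc-1→Loc-2) × (Loc-1→Loc-3) = (72147.2, 81145.6, 139272).
So ∂z/∂easting = −n_x/n_z = −0.51803 and ∂z/∂northing = −n_y/n_z = −0.58264.
Gradient magnitude |∇z| = √(a² + b²) = √(0.26836 + 0.33947) = 0.77963.
True dip = arctan(0.77963) = 37.9°, dipping toward NE (azimuth ≈ 042°).

37.9°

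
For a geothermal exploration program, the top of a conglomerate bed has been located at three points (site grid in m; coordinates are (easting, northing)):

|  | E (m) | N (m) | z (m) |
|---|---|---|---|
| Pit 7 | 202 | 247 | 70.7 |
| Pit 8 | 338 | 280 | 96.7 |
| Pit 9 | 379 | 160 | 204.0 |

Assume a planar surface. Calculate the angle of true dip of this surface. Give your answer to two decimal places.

40.47°

Let the plane be z = a·E + b·N + c.
Pit 8−Pit 7: 136a + 33b = 26;  Pit 9−Pit 7: 177a − 87b = 133.3.
Solving gives a = 0.37690, b = −0.76539.
Gradient magnitude |∇z| = √(a² + b²) = √(0.14205 + 0.58583) = 0.85316.
True dip = arctan(0.85316) = 40.47°, dipping toward NNW (azimuth ≈ 334°).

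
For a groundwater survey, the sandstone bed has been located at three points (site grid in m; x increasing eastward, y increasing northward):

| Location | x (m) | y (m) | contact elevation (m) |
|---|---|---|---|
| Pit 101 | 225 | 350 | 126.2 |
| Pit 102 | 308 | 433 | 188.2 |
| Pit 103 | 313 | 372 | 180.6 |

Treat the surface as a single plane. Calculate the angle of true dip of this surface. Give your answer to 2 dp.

Let the plane be z = a·x + b·y + c.
Pit 102−Pit 101: 83a + 83b = 62;  Pit 103−Pit 101: 88a + 22b = 54.4.
Solving gives a = 0.57525, b = 0.17174.
Gradient magnitude |∇z| = √(a² + b²) = √(0.33091 + 0.02950) = 0.60034.
True dip = arctan(0.60034) = 30.98°, dipping toward WSW (azimuth ≈ 253°).

30.98°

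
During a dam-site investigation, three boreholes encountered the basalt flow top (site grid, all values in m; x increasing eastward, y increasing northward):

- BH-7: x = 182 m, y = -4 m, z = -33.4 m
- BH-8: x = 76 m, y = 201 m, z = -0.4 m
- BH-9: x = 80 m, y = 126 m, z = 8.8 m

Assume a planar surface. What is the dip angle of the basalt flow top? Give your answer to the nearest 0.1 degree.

Two edge vectors: BH-7→BH-8 = (-106, 205, 33), BH-7→BH-9 = (-102, 130, 42.2).
Normal n = (BH-7→BH-8) × (BH-7→BH-9) = (4361, 1107.2, 7130).
So ∂z/∂x = −n_x/n_z = −0.61164 and ∂z/∂y = −n_y/n_z = −0.15529.
Gradient magnitude |∇z| = √(a² + b²) = √(0.37410 + 0.02411) = 0.63105.
True dip = arctan(0.63105) = 32.3°, dipping toward ENE (azimuth ≈ 076°).

32.3°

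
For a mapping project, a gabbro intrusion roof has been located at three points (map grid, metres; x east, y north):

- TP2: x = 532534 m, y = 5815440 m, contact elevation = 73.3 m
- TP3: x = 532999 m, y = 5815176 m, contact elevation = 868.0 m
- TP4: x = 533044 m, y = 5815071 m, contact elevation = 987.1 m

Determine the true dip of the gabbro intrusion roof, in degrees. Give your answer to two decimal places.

Two edge vectors: TP2→TP3 = (465, -264, 794.7), TP2→TP4 = (510, -369, 913.8).
Normal n = (TP2→TP3) × (TP2→TP4) = (52001.1, -19620, -36945).
So ∂z/∂x = −n_x/n_z = 1.40753 and ∂z/∂y = −n_y/n_z = −0.53106.
Gradient magnitude |∇z| = √(a² + b²) = √(1.98113 + 0.28202) = 1.50438.
True dip = arctan(1.50438) = 56.39°, dipping toward WNW (azimuth ≈ 291°).

56.39°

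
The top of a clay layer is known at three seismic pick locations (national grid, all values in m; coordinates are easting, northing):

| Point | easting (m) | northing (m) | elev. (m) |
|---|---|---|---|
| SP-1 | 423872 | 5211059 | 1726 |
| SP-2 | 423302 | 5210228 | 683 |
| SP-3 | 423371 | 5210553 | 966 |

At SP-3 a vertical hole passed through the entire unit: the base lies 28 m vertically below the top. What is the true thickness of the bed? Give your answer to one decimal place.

Two edge vectors: SP-1→SP-2 = (-570, -831, -1043), SP-1→SP-3 = (-501, -506, -760).
Normal n = (SP-1→SP-2) × (SP-1→SP-3) = (103802, 89343, -127911).
So ∂z/∂easting = −n_x/n_z = 0.81152 and ∂z/∂northing = −n_y/n_z = 0.69848.
|∇z| = √(a²+b²) = 1.07072, so dip δ = arctan(1.07072) = 46.96°.
True thickness = vertical thickness × cos δ = 28 × cos 46.96° = 19.1 m.

19.1 m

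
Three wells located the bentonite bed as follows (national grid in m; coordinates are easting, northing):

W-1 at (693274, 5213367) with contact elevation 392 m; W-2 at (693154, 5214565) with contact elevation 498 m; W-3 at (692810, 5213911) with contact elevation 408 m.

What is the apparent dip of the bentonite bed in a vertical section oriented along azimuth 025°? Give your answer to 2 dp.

6.87°

Two edge vectors: W-1→W-2 = (-120, 1198, 106), W-1→W-3 = (-464, 544, 16).
Normal n = (W-1→W-2) × (W-1→W-3) = (-38496, -47264, 490592).
So ∂z/∂easting = −n_x/n_z = 0.07847 and ∂z/∂northing = −n_y/n_z = 0.09634.
Unit vector along 025° is (sin 25°, cos 25°) = (0.4226, 0.9063).
Slope in that direction = a·(0.4226) + b·(0.9063) = 0.12048.
Apparent dip = arctan|0.12048| = 6.87° (true dip is 7.1°, so apparent ≤ true as expected).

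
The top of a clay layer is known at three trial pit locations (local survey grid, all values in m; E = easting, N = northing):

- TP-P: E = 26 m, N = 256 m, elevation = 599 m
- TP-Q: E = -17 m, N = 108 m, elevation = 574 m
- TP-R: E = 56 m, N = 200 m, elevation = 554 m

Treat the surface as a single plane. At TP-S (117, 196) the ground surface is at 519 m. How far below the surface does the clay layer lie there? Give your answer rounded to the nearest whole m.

Let the plane be z = a·E + b·N + c.
TP-Q−TP-P: −43a − 148b = −25;  TP-R−TP-P: 30a − 56b = −45.
Solving gives a = −0.76811, b = 0.39209.
Then c = 599 − a·26 − b·256 = 518.60.
At (117, 196): z_contact = −89.9 + 76.8 + 518.60 = 505.6 m.
Depth below ground = 519 − 505.6 = 13 m.

13 m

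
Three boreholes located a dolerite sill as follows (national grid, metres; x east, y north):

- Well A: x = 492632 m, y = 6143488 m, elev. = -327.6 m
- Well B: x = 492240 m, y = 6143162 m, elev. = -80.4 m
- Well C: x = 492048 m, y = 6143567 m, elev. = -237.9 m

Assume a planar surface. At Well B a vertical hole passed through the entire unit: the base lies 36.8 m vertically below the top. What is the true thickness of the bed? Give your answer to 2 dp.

Two edge vectors: Well A→Well B = (-392, -326, 247.2), Well A→Well C = (-584, 79, 89.7).
Normal n = (Well A→Well B) × (Well A→Well C) = (-48771, -109202.4, -221352).
So ∂z/∂x = −n_x/n_z = −0.22033 and ∂z/∂y = −n_y/n_z = −0.49334.
|∇z| = √(a²+b²) = 0.54031, so dip δ = arctan(0.54031) = 28.38°.
True thickness = vertical thickness × cos δ = 36.8 × cos 28.38° = 32.38 m.

32.38 m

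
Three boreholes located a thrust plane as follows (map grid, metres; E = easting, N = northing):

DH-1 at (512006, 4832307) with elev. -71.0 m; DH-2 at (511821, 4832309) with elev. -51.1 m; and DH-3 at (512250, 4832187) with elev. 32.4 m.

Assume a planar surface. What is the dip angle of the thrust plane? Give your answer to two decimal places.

48.01°

Let the plane be z = a·E + b·N + c.
DH-2−DH-1: −185a + 2b = 19.9;  DH-3−DH-1: 244a − 120b = 103.4.
Solving gives a = −0.11951, b = −1.10467.
Gradient magnitude |∇z| = √(a² + b²) = √(0.01428 + 1.22030) = 1.11112.
True dip = arctan(1.11112) = 48.01°, dipping toward N (azimuth ≈ 006°).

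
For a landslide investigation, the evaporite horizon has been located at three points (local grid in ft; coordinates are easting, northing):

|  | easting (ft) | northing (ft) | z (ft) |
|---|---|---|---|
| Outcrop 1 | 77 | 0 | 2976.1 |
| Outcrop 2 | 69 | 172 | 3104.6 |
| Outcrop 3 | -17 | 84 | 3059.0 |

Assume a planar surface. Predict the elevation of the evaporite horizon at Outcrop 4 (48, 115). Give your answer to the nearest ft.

Two edge vectors: Outcrop 1→Outcrop 2 = (-8, 172, 128.5), Outcrop 1→Outcrop 3 = (-94, 84, 82.9).
Normal n = (Outcrop 1→Outcrop 2) × (Outcrop 1→Outcrop 3) = (3464.8, -11415.8, 15496).
So ∂z/∂easting = −n_x/n_z = −0.22359 and ∂z/∂northing = −n_y/n_z = 0.73669.
Intercept c from Outcrop 1: 2976.1 + 17.22 + 0.00 = 2993.32.
At (48, 115): z = −10.7 + 84.7 + 2993.32 = 3067.3 ft.

3067 ft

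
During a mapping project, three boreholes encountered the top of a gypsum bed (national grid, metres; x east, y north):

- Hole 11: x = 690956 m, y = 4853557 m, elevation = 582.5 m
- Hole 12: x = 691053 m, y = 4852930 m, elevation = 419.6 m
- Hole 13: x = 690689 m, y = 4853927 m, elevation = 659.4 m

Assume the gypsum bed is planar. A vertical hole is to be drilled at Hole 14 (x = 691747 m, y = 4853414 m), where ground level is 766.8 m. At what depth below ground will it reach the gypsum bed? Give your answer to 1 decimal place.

151.0 m

Two edge vectors: Hole 11→Hole 12 = (97, -627, -162.9), Hole 11→Hole 13 = (-267, 370, 76.9).
Normal n = (Hole 11→Hole 12) × (Hole 11→Hole 13) = (12056.7, 36035, -131519).
So ∂z/∂x = −n_x/n_z = 0.091672686 and ∂z/∂y = −n_y/n_z = 0.273990830.
Intercept c from Hole 11: 582.5 − 63341.79 − 1329830.11 = −1392589.40.
At (691747, 4853414): z_contact = 63414.31 + 1329790.93 − 1392589.40 = 615.83 m.
Depth below ground = 766.8 − 615.83 = 151.0 m.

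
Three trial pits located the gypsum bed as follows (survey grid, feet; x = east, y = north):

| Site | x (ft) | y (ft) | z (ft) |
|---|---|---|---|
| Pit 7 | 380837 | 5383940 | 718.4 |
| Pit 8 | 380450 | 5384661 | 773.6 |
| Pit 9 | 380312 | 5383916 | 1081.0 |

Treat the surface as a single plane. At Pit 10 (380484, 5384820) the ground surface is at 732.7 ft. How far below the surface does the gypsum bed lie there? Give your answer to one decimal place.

27.8 ft

Two edge vectors: Pit 7→Pit 8 = (-387, 721, 55.2), Pit 7→Pit 9 = (-525, -24, 362.6).
Normal n = (Pit 7→Pit 8) × (Pit 7→Pit 9) = (262759.4, 111346.2, 387813).
So ∂z/∂x = −n_x/n_z = −0.677541496 and ∂z/∂y = −n_y/n_z = −0.287113119.
Intercept c from Pit 7: 718.4 + 258032.87 + 1545799.81 = 1804551.08.
At (380484, 5384820): z_contact = −257793.70 − 1546052.47 + 1804551.08 = 704.91 ft.
Depth below ground = 732.7 − 704.91 = 27.8 ft.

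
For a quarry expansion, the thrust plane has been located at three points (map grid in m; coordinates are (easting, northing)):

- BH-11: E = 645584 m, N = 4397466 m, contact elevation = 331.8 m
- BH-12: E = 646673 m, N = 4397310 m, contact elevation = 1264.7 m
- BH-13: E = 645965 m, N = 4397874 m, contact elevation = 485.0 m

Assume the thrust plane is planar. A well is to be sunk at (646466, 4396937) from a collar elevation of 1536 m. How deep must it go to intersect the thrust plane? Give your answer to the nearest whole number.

298 m

Two edge vectors: BH-11→BH-12 = (1089, -156, 932.9), BH-11→BH-13 = (381, 408, 153.2).
Normal n = (BH-11→BH-12) × (BH-11→BH-13) = (-404522.4, 188600.1, 503748).
So ∂z/∂E = −n_x/n_z = 0.80302532 and ∂z/∂N = −n_y/n_z = −0.37439374.
Intercept c from BH-11: 331.8 − 518420.30 + 1646383.76 = 1128295.26.
At (646466, 4396937): z_contact = 519128.6 − 1646185.7 + 1128295.26 = 1238.1 m.
Depth below ground = 1536 − 1238.1 = 298 m.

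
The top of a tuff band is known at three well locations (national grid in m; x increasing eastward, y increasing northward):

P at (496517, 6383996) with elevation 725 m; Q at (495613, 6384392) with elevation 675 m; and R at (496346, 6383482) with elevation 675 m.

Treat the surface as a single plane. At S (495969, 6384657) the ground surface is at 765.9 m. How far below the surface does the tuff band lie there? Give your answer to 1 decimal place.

42.2 m

Two edge vectors: P→Q = (-904, 396, -50), P→R = (-171, -514, -50).
Normal n = (P→Q) × (P→R) = (-45500, -36650, 532372).
So ∂z/∂x = −n_x/n_z = 0.085466553 and ∂z/∂y = −n_y/n_z = 0.068842839.
Intercept c from P: 725 − 42435.60 − 439492.41 = −481203.01.
At (495969, 6384657): z_contact = 42388.76 + 439537.92 − 481203.01 = 723.67 m.
Depth below ground = 765.9 − 723.67 = 42.2 m.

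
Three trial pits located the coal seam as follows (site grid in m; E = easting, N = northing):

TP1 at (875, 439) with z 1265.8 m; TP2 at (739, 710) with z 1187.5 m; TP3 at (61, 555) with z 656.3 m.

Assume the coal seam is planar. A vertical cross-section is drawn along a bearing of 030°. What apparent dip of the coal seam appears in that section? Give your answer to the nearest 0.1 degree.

Let the plane be z = a·E + b·N + c.
TP2−TP1: −136a + 271b = −78.3;  TP3−TP1: −814a + 116b = −609.5.
Solving gives a = 0.76210, b = 0.09353.
Unit vector along 030° is (sin 30°, cos 30°) = (0.5000, 0.8660).
Slope in that direction = a·(0.5000) + b·(0.8660) = 0.46205.
Apparent dip = arctan|0.46205| = 24.8° (true dip is 37.5°, so apparent ≤ true as expected).

24.8°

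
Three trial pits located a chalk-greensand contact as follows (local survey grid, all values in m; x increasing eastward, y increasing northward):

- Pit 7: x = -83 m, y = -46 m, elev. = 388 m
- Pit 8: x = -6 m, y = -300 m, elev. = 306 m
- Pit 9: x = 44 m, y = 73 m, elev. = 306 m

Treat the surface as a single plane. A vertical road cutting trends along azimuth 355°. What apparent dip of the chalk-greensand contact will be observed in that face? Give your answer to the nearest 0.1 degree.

9.3°

Two edge vectors: Pit 7→Pit 8 = (77, -254, -82), Pit 7→Pit 9 = (127, 119, -82).
Normal n = (Pit 7→Pit 8) × (Pit 7→Pit 9) = (30586, -4100, 41421).
So ∂z/∂x = −n_x/n_z = −0.73842 and ∂z/∂y = −n_y/n_z = 0.09898.
Unit vector along 355° is (sin 355°, cos 355°) = (-0.0872, 0.9962).
Slope in that direction = a·(-0.0872) + b·(0.9962) = 0.16296.
Apparent dip = arctan|0.16296| = 9.3° (true dip is 36.7°, so apparent ≤ true as expected).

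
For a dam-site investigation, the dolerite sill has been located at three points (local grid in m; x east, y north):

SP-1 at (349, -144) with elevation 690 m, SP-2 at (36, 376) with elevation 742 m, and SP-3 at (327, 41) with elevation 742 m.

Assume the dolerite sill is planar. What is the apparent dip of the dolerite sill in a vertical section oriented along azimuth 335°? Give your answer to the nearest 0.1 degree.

7.8°

Let the plane be z = a·x + b·y + c.
SP-2−SP-1: −313a + 520b = 52;  SP-3−SP-1: −22a + 185b = 52.
Solving gives a = 0.37491, b = 0.32566.
Unit vector along 335° is (sin 335°, cos 335°) = (-0.4226, 0.9063).
Slope in that direction = a·(-0.4226) + b·(0.9063) = 0.13671.
Apparent dip = arctan|0.13671| = 7.8° (true dip is 26.4°, so apparent ≤ true as expected).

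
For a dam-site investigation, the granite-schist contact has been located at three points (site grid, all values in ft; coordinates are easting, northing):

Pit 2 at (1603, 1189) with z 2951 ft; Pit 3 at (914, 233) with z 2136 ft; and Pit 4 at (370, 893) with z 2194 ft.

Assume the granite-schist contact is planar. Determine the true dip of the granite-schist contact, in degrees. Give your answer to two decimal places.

35.01°

Two edge vectors: Pit 2→Pit 3 = (-689, -956, -815), Pit 2→Pit 4 = (-1233, -296, -757).
Normal n = (Pit 2→Pit 3) × (Pit 2→Pit 4) = (482452, 483322, -974804).
So ∂z/∂easting = −n_x/n_z = 0.49492 and ∂z/∂northing = −n_y/n_z = 0.49581.
Gradient magnitude |∇z| = √(a² + b²) = √(0.24495 + 0.24583) = 0.70056.
True dip = arctan(0.70056) = 35.01°, dipping toward SW (azimuth ≈ 225°).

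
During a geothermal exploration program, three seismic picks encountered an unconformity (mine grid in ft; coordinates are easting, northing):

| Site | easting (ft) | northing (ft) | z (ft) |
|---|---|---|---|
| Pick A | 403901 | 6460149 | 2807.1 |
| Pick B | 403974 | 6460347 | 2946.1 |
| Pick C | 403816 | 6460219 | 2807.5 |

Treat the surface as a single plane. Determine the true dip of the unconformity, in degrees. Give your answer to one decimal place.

Two edge vectors: Pick A→Pick B = (73, 198, 139), Pick A→Pick C = (-85, 70, 0.4).
Normal n = (Pick A→Pick B) × (Pick A→Pick C) = (-9650.8, -11844.2, 21940).
So ∂z/∂easting = −n_x/n_z = 0.43987 and ∂z/∂northing = −n_y/n_z = 0.53985.
Gradient magnitude |∇z| = √(a² + b²) = √(0.19349 + 0.29143) = 0.69636.
True dip = arctan(0.69636) = 34.9°, dipping toward SW (azimuth ≈ 219°).

34.9°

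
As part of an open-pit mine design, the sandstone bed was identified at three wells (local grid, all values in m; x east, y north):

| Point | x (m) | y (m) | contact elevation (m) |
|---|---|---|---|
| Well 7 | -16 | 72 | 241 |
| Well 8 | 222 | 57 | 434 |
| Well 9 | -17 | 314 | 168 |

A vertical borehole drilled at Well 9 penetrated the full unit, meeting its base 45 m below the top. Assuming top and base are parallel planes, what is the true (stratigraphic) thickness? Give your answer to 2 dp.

34.35 m

Two edge vectors: Well 7→Well 8 = (238, -15, 193), Well 7→Well 9 = (-1, 242, -73).
Normal n = (Well 7→Well 8) × (Well 7→Well 9) = (-45611, 17181, 57581).
So ∂z/∂x = −n_x/n_z = 0.79212 and ∂z/∂y = −n_y/n_z = −0.29838.
|∇z| = √(a²+b²) = 0.84645, so dip δ = arctan(0.84645) = 40.25°.
True thickness = vertical thickness × cos δ = 45 × cos 40.25° = 34.35 m.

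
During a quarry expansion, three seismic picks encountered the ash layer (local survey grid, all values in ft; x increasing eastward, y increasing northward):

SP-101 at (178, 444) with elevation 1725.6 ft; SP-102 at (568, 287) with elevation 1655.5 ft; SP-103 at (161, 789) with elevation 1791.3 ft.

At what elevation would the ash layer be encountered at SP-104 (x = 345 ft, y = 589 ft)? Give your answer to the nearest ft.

1735 ft

Two edge vectors: SP-101→SP-102 = (390, -157, -70.1), SP-101→SP-103 = (-17, 345, 65.7).
Normal n = (SP-101→SP-102) × (SP-101→SP-103) = (13869.6, -24431.3, 131881).
So ∂z/∂x = −n_x/n_z = −0.10517 and ∂z/∂y = −n_y/n_z = 0.18525.
Intercept c from SP-101: 1725.6 + 18.72 − 82.25 = 1662.07.
At (345, 589): z = −36.3 + 109.1 + 1662.07 = 1734.9 ft.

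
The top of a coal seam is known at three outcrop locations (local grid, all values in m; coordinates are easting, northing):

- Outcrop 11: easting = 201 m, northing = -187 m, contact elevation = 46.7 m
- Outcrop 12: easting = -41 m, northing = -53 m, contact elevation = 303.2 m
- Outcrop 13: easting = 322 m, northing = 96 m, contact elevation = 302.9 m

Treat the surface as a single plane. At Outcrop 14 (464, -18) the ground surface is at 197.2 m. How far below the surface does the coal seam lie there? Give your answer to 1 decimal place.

83.7 m

Two edge vectors: Outcrop 11→Outcrop 12 = (-242, 134, 256.5), Outcrop 11→Outcrop 13 = (121, 283, 256.2).
Normal n = (Outcrop 11→Outcrop 12) × (Outcrop 11→Outcrop 13) = (-38258.7, 93036.9, -84700).
So ∂z/∂easting = −n_x/n_z = −0.45170 and ∂z/∂northing = −n_y/n_z = 1.09843.
Intercept c from Outcrop 11: 46.7 + 90.79 + 205.41 = 342.90.
At (464, -18): z_contact = −209.59 − 19.77 + 342.90 = 113.54 m.
Depth below ground = 197.2 − 113.54 = 83.7 m.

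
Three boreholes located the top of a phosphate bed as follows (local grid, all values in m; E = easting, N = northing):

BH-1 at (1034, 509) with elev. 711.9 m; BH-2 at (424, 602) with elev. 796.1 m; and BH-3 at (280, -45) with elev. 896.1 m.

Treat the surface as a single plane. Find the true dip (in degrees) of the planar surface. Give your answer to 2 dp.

11.14°

Let the plane be z = a·E + b·N + c.
BH-2−BH-1: −610a + 93b = 84.2;  BH-3−BH-1: −754a − 554b = 184.2.
Solving gives a = −0.15629, b = −0.11977.
Gradient magnitude |∇z| = √(a² + b²) = √(0.02443 + 0.01435) = 0.19691.
True dip = arctan(0.19691) = 11.14°, dipping toward NE (azimuth ≈ 053°).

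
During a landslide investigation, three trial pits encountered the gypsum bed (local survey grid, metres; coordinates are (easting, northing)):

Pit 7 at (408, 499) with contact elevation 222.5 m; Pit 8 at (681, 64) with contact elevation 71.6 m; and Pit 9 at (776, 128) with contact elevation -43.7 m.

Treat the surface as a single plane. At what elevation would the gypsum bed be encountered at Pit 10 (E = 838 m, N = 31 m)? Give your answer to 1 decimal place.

Let the plane be z = a·E + b·N + c.
Pit 8−Pit 7: 273a − 435b = −150.9;  Pit 9−Pit 7: 368a − 371b = −266.2.
Solving gives a = −1.01728, b = −0.29154.
Then c = 222.5 − a·408 − b·499 = 783.03.
At (838, 31): z = −852.5 − 9.0 + 783.03 = -78.5 m.

-78.5 m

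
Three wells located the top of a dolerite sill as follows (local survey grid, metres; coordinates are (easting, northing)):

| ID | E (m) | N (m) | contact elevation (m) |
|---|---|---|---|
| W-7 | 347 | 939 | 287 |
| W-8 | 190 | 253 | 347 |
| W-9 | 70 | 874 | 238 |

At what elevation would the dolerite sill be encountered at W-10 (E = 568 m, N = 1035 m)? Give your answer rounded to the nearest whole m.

320 m

Two edge vectors: W-7→W-8 = (-157, -686, 60), W-7→W-9 = (-277, -65, -49).
Normal n = (W-7→W-8) × (W-7→W-9) = (37514, -24313, -179817).
So ∂z/∂E = −n_x/n_z = 0.20862 and ∂z/∂N = −n_y/n_z = −0.13521.
Intercept c from W-7: 287 − 72.39 + 126.96 = 341.57.
At (568, 1035): z = 118.5 − 139.9 + 341.57 = 320.1 m.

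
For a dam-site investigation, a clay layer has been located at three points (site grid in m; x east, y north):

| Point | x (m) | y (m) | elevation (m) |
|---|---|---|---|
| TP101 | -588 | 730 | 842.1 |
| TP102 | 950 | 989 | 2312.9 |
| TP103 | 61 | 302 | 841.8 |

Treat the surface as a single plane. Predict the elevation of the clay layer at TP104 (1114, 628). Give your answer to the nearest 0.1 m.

Let the plane be z = a·x + b·y + c.
TP102−TP101: 1538a + 259b = 1470.8;  TP103−TP101: 649a − 428b = −0.3.
Solving gives a = 0.761688, b = 1.155690.
Then c = 842.1 − a·-588 − b·730 = 446.32.
At (1114, 628): z = 848.5 + 725.8 + 446.32 = 2020.6 m.

2020.6 m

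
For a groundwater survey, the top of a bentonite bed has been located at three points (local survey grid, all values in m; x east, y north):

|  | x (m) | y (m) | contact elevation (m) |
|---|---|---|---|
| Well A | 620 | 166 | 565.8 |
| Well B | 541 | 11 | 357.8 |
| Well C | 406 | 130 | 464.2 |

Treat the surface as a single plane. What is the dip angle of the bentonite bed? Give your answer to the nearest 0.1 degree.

51.0°

Let the plane be z = a·x + b·y + c.
Well B−Well A: −79a − 155b = −208;  Well C−Well A: −214a − 36b = −101.6.
Solving gives a = 0.27237, b = 1.20311.
Gradient magnitude |∇z| = √(a² + b²) = √(0.07419 + 1.44748) = 1.23356.
True dip = arctan(1.23356) = 51.0°, dipping toward SSW (azimuth ≈ 193°).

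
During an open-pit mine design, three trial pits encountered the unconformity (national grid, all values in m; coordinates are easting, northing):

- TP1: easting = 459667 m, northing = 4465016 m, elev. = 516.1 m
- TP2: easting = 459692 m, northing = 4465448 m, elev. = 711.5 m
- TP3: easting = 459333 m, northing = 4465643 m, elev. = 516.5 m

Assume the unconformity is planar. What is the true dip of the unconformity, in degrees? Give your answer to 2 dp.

40.92°

Two edge vectors: TP1→TP2 = (25, 432, 195.4), TP1→TP3 = (-334, 627, 0.4).
Normal n = (TP1→TP2) × (TP1→TP3) = (-122343, -65273.6, 159963).
So ∂z/∂easting = −n_x/n_z = 0.76482 and ∂z/∂northing = −n_y/n_z = 0.40805.
Gradient magnitude |∇z| = √(a² + b²) = √(0.58495 + 0.16651) = 0.86687.
True dip = arctan(0.86687) = 40.92°, dipping toward WSW (azimuth ≈ 242°).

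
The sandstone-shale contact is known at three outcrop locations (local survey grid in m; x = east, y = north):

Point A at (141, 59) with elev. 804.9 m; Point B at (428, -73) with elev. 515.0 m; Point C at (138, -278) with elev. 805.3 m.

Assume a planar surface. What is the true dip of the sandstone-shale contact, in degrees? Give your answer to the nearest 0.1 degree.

Two edge vectors: Point A→Point B = (287, -132, -289.9), Point A→Point C = (-3, -337, 0.4).
Normal n = (Point A→Point B) × (Point A→Point C) = (-97749.1, 754.9, -97115).
So ∂z/∂x = −n_x/n_z = −1.00653 and ∂z/∂y = −n_y/n_z = 0.00777.
Gradient magnitude |∇z| = √(a² + b²) = √(1.01310 + 0.00006) = 1.00656.
True dip = arctan(1.00656) = 45.2°, dipping toward E (azimuth ≈ 090°).

45.2°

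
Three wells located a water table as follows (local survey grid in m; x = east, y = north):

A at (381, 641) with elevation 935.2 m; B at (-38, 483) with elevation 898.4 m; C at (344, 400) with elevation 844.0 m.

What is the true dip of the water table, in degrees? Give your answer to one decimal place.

Two edge vectors: A→B = (-419, -158, -36.8), A→C = (-37, -241, -91.2).
Normal n = (A→B) × (A→C) = (5540.8, -36851.2, 95133).
So ∂z/∂x = −n_x/n_z = −0.05824 and ∂z/∂y = −n_y/n_z = 0.38737.
Gradient magnitude |∇z| = √(a² + b²) = √(0.00339 + 0.15005) = 0.39172.
True dip = arctan(0.39172) = 21.4°, dipping toward S (azimuth ≈ 171°).

21.4°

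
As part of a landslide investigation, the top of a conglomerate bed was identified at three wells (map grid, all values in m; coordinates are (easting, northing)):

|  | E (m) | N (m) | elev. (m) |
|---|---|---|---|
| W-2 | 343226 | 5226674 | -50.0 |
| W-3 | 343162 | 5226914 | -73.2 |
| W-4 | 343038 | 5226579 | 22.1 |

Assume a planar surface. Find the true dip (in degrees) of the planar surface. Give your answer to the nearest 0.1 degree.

18.9°

Let the plane be z = a·E + b·N + c.
W-3−W-2: −64a + 240b = −23.2;  W-4−W-2: −188a − 95b = 72.1.
Solving gives a = −0.29492, b = −0.17531.
Gradient magnitude |∇z| = √(a² + b²) = √(0.08698 + 0.03073) = 0.34309.
True dip = arctan(0.34309) = 18.9°, dipping toward ENE (azimuth ≈ 059°).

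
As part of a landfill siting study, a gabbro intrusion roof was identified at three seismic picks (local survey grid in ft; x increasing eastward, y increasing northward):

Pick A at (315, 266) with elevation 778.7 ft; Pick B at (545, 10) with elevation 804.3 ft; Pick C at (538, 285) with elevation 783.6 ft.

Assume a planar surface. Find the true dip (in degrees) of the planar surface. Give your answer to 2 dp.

4.56°

Two edge vectors: Pick A→Pick B = (230, -256, 25.6), Pick A→Pick C = (223, 19, 4.9).
Normal n = (Pick A→Pick B) × (Pick A→Pick C) = (-1740.8, 4581.8, 61458).
So ∂z/∂x = −n_x/n_z = 0.02833 and ∂z/∂y = −n_y/n_z = −0.07455.
Gradient magnitude |∇z| = √(a² + b²) = √(0.00080 + 0.00556) = 0.07975.
True dip = arctan(0.07975) = 4.56°, dipping toward NNW (azimuth ≈ 339°).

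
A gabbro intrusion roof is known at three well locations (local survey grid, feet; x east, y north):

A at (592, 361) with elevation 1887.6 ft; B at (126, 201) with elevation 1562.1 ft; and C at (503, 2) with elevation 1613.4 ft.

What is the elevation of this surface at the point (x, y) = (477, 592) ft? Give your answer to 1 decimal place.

1981.9 ft

Let the plane be z = a·x + b·y + c.
B−A: −466a − 160b = −325.5;  C−A: −89a − 359b = −274.2.
Solving gives a = 0.47684, b = 0.64557.
Then c = 1887.6 − a·592 − b·361 = 1372.26.
At (477, 592): z = 227.5 + 382.2 + 1372.26 = 1981.9 ft.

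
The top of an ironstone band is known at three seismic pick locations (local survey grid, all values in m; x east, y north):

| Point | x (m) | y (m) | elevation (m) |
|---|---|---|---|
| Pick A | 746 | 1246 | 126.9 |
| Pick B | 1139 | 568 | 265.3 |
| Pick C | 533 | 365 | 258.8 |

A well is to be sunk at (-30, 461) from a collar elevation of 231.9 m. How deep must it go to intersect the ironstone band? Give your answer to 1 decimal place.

Let the plane be z = a·x + b·y + c.
Pick B−Pick A: 393a − 678b = 138.4;  Pick C−Pick A: −213a − 881b = 131.9.
Solving gives a = 0.066244, b = −0.165732.
Then c = 126.9 − a·746 − b·1246 = 283.98.
At (-30, 461): z_contact = −1.99 − 76.40 + 283.98 = 205.59 m.
Depth below ground = 231.9 − 205.59 = 26.3 m.

26.3 m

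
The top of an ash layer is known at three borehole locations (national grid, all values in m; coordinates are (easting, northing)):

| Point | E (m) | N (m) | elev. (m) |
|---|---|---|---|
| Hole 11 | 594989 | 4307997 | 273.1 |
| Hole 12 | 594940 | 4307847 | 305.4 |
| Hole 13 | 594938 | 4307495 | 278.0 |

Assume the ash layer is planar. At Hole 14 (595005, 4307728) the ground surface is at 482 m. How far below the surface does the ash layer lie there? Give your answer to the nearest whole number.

Two edge vectors: Hole 11→Hole 12 = (-49, -150, 32.3), Hole 11→Hole 13 = (-51, -502, 4.9).
Normal n = (Hole 11→Hole 12) × (Hole 11→Hole 13) = (15479.6, -1407.2, 16948).
So ∂z/∂E = −n_x/n_z = −0.91335851 and ∂z/∂N = −n_y/n_z = 0.08303045.
Intercept c from Hole 11: 273.1 + 543438.27 − 357694.91 = 186016.45.
At (595005, 4307728): z_contact = −543452.9 + 357672.6 + 186016.45 = 236.2 m.
Depth below ground = 482 − 236.2 = 246 m.

246 m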